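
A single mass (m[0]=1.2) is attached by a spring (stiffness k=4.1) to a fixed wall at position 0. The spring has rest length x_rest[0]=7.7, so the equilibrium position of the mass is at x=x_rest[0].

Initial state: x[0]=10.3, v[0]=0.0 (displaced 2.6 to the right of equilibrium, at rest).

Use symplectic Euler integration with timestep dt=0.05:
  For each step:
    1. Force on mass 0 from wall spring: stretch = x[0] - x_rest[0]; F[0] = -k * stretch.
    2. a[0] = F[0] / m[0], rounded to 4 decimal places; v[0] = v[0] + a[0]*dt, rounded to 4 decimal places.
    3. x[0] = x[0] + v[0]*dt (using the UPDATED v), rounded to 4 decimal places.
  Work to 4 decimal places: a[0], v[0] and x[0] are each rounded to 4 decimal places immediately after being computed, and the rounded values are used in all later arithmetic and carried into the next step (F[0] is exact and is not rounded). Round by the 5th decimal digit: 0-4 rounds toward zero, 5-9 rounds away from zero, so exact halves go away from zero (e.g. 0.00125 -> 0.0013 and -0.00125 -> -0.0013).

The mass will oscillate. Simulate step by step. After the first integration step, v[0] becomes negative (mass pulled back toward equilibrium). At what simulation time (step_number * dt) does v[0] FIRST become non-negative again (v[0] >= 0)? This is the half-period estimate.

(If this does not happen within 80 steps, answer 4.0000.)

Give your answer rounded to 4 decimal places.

Step 0: x=[10.3000] v=[0.0000]
Step 1: x=[10.2778] v=[-0.4442]
Step 2: x=[10.2336] v=[-0.8846]
Step 3: x=[10.1677] v=[-1.3174]
Step 4: x=[10.0808] v=[-1.7390]
Step 5: x=[9.9735] v=[-2.1457]
Step 6: x=[9.8468] v=[-2.5341]
Step 7: x=[9.7018] v=[-2.9008]
Step 8: x=[9.5397] v=[-3.2428]
Step 9: x=[9.3618] v=[-3.5571]
Step 10: x=[9.1698] v=[-3.8410]
Step 11: x=[8.9652] v=[-4.0921]
Step 12: x=[8.7498] v=[-4.3082]
Step 13: x=[8.5254] v=[-4.4875]
Step 14: x=[8.2940] v=[-4.6285]
Step 15: x=[8.0575] v=[-4.7300]
Step 16: x=[7.8179] v=[-4.7911]
Step 17: x=[7.5773] v=[-4.8112]
Step 18: x=[7.3378] v=[-4.7902]
Step 19: x=[7.1014] v=[-4.7283]
Step 20: x=[6.8701] v=[-4.6260]
Step 21: x=[6.6459] v=[-4.4842]
Step 22: x=[6.4307] v=[-4.3041]
Step 23: x=[6.2263] v=[-4.0873]
Step 24: x=[6.0345] v=[-3.8355]
Step 25: x=[5.8570] v=[-3.5510]
Step 26: x=[5.6952] v=[-3.2362]
Step 27: x=[5.5505] v=[-2.8937]
Step 28: x=[5.4242] v=[-2.5265]
Step 29: x=[5.3173] v=[-2.1377]
Step 30: x=[5.2308] v=[-1.7307]
Step 31: x=[5.1654] v=[-1.3089]
Step 32: x=[5.1216] v=[-0.8759]
Step 33: x=[5.0998] v=[-0.4354]
Step 34: x=[5.1002] v=[0.0088]
First v>=0 after going negative at step 34, time=1.7000

Answer: 1.7000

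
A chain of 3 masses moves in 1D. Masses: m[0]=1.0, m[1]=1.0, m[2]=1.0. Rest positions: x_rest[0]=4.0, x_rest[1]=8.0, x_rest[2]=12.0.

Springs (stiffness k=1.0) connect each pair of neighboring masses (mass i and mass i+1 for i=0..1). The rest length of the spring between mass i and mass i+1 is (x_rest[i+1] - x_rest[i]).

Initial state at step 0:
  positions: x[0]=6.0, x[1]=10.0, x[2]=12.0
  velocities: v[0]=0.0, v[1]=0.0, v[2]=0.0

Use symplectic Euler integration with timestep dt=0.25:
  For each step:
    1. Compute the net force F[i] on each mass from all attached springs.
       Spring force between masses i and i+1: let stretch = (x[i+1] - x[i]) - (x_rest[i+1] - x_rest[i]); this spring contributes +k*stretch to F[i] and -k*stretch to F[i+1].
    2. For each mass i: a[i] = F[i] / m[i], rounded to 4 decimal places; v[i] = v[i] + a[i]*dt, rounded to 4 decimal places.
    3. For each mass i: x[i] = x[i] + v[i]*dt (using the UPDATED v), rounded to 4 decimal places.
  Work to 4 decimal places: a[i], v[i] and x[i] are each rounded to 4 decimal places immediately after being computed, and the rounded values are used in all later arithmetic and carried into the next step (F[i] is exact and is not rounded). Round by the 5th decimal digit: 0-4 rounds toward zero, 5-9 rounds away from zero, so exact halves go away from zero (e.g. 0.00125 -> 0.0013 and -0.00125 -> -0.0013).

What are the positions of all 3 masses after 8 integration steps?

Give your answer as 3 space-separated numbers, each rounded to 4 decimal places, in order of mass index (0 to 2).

Step 0: x=[6.0000 10.0000 12.0000] v=[0.0000 0.0000 0.0000]
Step 1: x=[6.0000 9.8750 12.1250] v=[0.0000 -0.5000 0.5000]
Step 2: x=[5.9922 9.6484 12.3594] v=[-0.0313 -0.9063 0.9375]
Step 3: x=[5.9629 9.3628 12.6744] v=[-0.1173 -1.1426 1.2598]
Step 4: x=[5.8961 9.0716 13.0324] v=[-0.2673 -1.1647 1.4319]
Step 5: x=[5.7778 8.8295 13.3928] v=[-0.4734 -0.9684 1.4417]
Step 6: x=[5.6002 8.6819 13.7180] v=[-0.7105 -0.5905 1.3009]
Step 7: x=[5.3652 8.6564 13.9785] v=[-0.9401 -0.1019 1.0419]
Step 8: x=[5.0859 8.7579 14.1564] v=[-1.1173 0.4058 0.7114]

Answer: 5.0859 8.7579 14.1564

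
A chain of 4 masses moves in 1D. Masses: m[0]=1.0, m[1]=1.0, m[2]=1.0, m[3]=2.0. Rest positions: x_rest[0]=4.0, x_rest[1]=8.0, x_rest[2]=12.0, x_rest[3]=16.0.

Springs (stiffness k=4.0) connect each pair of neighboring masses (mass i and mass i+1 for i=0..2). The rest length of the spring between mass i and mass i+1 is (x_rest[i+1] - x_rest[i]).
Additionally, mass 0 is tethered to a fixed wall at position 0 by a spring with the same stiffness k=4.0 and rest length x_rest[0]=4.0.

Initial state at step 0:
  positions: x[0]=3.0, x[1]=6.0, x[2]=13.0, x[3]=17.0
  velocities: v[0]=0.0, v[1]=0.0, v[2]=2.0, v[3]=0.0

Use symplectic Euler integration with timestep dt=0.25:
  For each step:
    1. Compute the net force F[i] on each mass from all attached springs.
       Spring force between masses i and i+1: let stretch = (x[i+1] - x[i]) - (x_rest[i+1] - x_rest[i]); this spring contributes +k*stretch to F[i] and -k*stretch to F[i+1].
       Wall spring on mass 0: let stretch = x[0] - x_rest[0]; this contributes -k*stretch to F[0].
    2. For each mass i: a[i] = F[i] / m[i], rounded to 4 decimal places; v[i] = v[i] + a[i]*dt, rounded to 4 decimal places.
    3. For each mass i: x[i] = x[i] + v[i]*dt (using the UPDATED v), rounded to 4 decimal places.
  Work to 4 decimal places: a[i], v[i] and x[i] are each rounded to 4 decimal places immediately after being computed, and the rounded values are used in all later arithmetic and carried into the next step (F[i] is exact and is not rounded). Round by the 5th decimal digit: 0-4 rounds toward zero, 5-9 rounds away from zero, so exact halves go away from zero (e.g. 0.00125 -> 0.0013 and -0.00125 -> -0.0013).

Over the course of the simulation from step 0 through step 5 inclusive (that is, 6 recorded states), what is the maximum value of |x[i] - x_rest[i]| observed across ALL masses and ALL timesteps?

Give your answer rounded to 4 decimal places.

Answer: 2.1070

Derivation:
Step 0: x=[3.0000 6.0000 13.0000 17.0000] v=[0.0000 0.0000 2.0000 0.0000]
Step 1: x=[3.0000 7.0000 12.7500 17.0000] v=[0.0000 4.0000 -1.0000 0.0000]
Step 2: x=[3.2500 8.4375 12.1250 16.9688] v=[1.0000 5.7500 -2.5000 -0.1250]
Step 3: x=[3.9844 9.5000 11.7891 16.8321] v=[2.9375 4.2500 -1.3437 -0.5469]
Step 4: x=[5.1016 9.7559 12.1417 16.5650] v=[4.4687 1.0235 1.4102 -1.0684]
Step 5: x=[6.1070 9.4447 13.0036 16.2450] v=[4.0214 -1.2450 3.4477 -1.2801]
Max displacement = 2.1070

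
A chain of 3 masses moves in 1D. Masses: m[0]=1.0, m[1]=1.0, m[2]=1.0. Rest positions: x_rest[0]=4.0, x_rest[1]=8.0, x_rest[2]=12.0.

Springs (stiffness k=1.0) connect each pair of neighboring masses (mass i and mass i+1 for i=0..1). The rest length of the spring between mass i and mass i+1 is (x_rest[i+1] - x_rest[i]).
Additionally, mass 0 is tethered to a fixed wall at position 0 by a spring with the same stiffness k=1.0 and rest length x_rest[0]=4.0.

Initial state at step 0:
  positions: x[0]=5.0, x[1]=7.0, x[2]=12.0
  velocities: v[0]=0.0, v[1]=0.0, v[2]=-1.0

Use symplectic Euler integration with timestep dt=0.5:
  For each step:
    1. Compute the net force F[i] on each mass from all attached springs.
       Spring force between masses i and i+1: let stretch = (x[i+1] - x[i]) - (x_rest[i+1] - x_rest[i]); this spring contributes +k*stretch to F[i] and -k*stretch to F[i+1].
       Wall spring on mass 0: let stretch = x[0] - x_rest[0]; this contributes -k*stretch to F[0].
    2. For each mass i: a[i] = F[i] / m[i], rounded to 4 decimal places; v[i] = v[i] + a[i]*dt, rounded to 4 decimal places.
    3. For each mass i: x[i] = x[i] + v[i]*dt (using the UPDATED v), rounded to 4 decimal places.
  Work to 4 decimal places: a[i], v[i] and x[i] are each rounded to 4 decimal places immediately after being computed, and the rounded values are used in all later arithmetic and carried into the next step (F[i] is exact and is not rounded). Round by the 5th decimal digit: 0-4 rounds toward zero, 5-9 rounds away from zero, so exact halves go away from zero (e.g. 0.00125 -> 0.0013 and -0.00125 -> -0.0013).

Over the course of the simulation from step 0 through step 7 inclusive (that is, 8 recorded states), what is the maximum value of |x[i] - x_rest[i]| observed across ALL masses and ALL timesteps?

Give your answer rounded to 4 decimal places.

Answer: 2.3229

Derivation:
Step 0: x=[5.0000 7.0000 12.0000] v=[0.0000 0.0000 -1.0000]
Step 1: x=[4.2500 7.7500 11.2500] v=[-1.5000 1.5000 -1.5000]
Step 2: x=[3.3125 8.5000 10.6250] v=[-1.8750 1.5000 -1.2500]
Step 3: x=[2.8438 8.4844 10.4688] v=[-0.9375 -0.0313 -0.3125]
Step 4: x=[3.0743 7.5547 10.8165] v=[0.4609 -1.8594 0.6953]
Step 5: x=[3.6563 6.3204 11.3487] v=[1.1640 -2.4687 1.0644]
Step 6: x=[3.9903 5.6771 11.6239] v=[0.6679 -1.2866 0.5503]
Step 7: x=[3.7484 6.0988 11.4124] v=[-0.4839 0.8434 -0.4231]
Max displacement = 2.3229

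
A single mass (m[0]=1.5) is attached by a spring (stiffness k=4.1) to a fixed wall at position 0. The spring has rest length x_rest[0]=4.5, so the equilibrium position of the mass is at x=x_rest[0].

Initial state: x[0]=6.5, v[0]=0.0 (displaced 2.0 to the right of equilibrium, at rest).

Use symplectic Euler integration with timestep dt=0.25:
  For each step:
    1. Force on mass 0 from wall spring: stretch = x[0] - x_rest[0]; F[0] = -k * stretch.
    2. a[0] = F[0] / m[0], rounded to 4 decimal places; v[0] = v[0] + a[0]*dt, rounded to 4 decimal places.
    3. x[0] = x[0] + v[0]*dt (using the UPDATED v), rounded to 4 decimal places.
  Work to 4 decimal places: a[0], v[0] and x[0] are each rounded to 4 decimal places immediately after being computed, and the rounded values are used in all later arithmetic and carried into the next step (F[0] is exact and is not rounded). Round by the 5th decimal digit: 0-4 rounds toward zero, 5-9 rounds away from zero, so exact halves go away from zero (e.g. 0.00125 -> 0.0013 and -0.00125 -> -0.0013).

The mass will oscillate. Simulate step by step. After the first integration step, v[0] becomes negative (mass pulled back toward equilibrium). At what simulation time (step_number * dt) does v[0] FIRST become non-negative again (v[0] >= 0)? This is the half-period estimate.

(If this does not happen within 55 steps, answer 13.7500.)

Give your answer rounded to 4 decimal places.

Answer: 2.0000

Derivation:
Step 0: x=[6.5000] v=[0.0000]
Step 1: x=[6.1583] v=[-1.3667]
Step 2: x=[5.5333] v=[-2.4999]
Step 3: x=[4.7318] v=[-3.2060]
Step 4: x=[3.8907] v=[-3.3644]
Step 5: x=[3.1537] v=[-2.9481]
Step 6: x=[2.6467] v=[-2.0281]
Step 7: x=[2.4563] v=[-0.7617]
Step 8: x=[2.6150] v=[0.6348]
First v>=0 after going negative at step 8, time=2.0000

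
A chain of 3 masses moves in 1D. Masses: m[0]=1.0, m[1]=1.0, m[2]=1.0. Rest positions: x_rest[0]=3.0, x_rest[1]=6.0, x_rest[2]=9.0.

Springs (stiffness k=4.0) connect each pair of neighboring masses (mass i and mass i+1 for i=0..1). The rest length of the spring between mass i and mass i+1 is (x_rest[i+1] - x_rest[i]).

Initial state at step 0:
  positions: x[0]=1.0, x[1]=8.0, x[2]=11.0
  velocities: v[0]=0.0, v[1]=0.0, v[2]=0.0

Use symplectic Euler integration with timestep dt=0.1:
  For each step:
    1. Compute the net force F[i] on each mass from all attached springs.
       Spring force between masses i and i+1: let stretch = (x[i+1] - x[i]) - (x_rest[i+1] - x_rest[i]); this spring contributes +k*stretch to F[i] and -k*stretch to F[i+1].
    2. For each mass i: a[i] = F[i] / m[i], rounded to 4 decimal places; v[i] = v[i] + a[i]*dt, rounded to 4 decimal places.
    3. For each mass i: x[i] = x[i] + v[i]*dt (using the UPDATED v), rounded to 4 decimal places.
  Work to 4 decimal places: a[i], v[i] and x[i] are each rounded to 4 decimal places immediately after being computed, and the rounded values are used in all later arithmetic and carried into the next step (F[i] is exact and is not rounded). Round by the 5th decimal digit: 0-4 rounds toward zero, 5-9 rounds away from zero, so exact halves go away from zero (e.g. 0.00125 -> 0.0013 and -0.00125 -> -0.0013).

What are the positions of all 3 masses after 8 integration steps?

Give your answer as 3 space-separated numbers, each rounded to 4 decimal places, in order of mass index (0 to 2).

Step 0: x=[1.0000 8.0000 11.0000] v=[0.0000 0.0000 0.0000]
Step 1: x=[1.1600 7.8400 11.0000] v=[1.6000 -1.6000 0.0000]
Step 2: x=[1.4672 7.5392 10.9936] v=[3.0720 -3.0080 -0.0640]
Step 3: x=[1.8973 7.1337 10.9690] v=[4.3008 -4.0550 -0.2458]
Step 4: x=[2.4168 6.6722 10.9110] v=[5.1954 -4.6154 -0.5799]
Step 5: x=[2.9866 6.2100 10.8035] v=[5.6976 -4.6220 -1.0754]
Step 6: x=[3.5653 5.8026 10.6322] v=[5.7870 -4.0740 -1.7128]
Step 7: x=[4.1135 5.4989 10.3877] v=[5.4819 -3.0371 -2.4446]
Step 8: x=[4.5971 5.3353 10.0677] v=[4.8361 -1.6357 -3.2001]

Answer: 4.5971 5.3353 10.0677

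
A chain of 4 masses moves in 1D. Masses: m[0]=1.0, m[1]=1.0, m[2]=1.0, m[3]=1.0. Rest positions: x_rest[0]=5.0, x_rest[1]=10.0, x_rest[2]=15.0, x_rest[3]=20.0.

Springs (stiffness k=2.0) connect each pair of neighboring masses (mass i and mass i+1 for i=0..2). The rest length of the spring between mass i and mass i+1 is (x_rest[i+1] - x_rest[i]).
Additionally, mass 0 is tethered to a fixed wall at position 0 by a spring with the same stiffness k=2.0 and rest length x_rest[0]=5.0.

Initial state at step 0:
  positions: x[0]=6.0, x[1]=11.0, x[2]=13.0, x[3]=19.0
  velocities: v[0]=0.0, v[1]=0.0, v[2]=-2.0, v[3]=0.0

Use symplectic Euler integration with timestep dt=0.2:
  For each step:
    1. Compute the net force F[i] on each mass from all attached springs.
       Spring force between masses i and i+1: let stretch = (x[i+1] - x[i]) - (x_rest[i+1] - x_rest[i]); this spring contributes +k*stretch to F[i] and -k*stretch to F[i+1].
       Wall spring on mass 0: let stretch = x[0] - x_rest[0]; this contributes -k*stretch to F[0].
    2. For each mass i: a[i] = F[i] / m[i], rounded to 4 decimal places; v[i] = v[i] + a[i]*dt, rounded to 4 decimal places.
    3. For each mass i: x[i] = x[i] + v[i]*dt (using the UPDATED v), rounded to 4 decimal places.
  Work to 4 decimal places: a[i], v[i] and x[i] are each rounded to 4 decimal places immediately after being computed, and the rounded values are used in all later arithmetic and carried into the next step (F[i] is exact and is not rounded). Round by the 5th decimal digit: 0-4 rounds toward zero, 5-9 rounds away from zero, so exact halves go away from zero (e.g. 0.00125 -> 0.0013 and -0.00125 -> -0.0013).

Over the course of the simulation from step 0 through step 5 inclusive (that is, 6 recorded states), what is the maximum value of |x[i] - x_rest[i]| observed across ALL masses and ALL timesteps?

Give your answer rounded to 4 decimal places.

Answer: 2.0800

Derivation:
Step 0: x=[6.0000 11.0000 13.0000 19.0000] v=[0.0000 0.0000 -2.0000 0.0000]
Step 1: x=[5.9200 10.7600 12.9200 18.9200] v=[-0.4000 -1.2000 -0.4000 -0.4000]
Step 2: x=[5.7536 10.3056 13.1472 18.7600] v=[-0.8320 -2.2720 1.1360 -0.8000]
Step 3: x=[5.4911 9.7144 13.5961 18.5510] v=[-1.3126 -2.9562 2.2445 -1.0451]
Step 4: x=[5.1272 9.0958 14.1309 18.3456] v=[-1.8197 -3.0928 2.6738 -1.0271]
Step 5: x=[4.6706 8.5626 14.6000 18.2030] v=[-2.2831 -2.6662 2.3456 -0.7130]
Max displacement = 2.0800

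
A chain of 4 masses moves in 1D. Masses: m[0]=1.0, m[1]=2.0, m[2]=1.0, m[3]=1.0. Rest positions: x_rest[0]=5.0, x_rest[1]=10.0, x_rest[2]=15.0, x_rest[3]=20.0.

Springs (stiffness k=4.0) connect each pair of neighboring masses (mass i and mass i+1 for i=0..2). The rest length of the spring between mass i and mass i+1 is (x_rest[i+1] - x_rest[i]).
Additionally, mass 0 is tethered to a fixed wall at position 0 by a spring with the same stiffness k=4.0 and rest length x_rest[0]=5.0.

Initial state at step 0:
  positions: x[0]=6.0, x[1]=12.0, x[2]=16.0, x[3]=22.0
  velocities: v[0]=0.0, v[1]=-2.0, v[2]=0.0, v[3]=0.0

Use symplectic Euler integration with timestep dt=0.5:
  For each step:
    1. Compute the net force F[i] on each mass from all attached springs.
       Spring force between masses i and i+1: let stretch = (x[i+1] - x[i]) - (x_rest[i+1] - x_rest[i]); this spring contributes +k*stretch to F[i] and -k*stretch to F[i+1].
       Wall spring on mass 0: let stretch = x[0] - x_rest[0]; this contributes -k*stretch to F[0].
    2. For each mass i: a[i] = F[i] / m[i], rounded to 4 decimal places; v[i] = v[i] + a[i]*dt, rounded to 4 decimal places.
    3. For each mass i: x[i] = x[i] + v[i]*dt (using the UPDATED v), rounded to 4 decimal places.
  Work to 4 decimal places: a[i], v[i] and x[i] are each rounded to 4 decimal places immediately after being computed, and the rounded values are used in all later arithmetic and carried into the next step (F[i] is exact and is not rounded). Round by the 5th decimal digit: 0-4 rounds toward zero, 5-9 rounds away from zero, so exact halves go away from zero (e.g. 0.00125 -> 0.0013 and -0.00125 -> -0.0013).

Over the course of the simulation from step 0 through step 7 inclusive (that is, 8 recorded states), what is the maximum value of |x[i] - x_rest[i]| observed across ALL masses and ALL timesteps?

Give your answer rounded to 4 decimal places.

Answer: 4.0000

Derivation:
Step 0: x=[6.0000 12.0000 16.0000 22.0000] v=[0.0000 -2.0000 0.0000 0.0000]
Step 1: x=[6.0000 10.0000 18.0000 21.0000] v=[0.0000 -4.0000 4.0000 -2.0000]
Step 2: x=[4.0000 10.0000 15.0000 22.0000] v=[-4.0000 0.0000 -6.0000 2.0000]
Step 3: x=[4.0000 9.5000 14.0000 21.0000] v=[0.0000 -1.0000 -2.0000 -2.0000]
Step 4: x=[5.5000 8.5000 15.5000 18.0000] v=[3.0000 -2.0000 3.0000 -6.0000]
Step 5: x=[4.5000 9.5000 12.5000 17.5000] v=[-2.0000 2.0000 -6.0000 -1.0000]
Step 6: x=[4.0000 9.5000 11.5000 17.0000] v=[-1.0000 0.0000 -2.0000 -1.0000]
Step 7: x=[5.0000 7.7500 14.0000 16.0000] v=[2.0000 -3.5000 5.0000 -2.0000]
Max displacement = 4.0000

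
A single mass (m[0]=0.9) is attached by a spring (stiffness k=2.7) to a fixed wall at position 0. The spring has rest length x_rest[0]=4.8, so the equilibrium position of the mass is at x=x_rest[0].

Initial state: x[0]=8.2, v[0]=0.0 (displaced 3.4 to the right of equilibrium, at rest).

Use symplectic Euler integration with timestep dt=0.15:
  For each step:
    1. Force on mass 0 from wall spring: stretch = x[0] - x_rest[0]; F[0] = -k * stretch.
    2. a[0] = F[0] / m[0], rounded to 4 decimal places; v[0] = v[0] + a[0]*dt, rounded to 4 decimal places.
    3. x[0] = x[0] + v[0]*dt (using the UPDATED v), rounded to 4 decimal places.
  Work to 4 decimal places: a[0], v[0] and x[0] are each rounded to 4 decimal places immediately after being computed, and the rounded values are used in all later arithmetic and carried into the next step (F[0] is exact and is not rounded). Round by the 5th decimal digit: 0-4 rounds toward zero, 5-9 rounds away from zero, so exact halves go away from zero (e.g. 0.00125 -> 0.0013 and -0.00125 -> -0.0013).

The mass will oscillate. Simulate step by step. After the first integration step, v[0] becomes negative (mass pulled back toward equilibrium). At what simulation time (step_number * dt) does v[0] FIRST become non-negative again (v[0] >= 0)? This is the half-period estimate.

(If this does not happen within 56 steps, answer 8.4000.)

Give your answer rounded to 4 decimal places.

Step 0: x=[8.2000] v=[0.0000]
Step 1: x=[7.9705] v=[-1.5300]
Step 2: x=[7.5270] v=[-2.9567]
Step 3: x=[6.8994] v=[-4.1839]
Step 4: x=[6.1301] v=[-5.1286]
Step 5: x=[5.2710] v=[-5.7271]
Step 6: x=[4.3801] v=[-5.9391]
Step 7: x=[3.5176] v=[-5.7501]
Step 8: x=[2.7417] v=[-5.1730]
Step 9: x=[2.1047] v=[-4.2468]
Step 10: x=[1.6496] v=[-3.0339]
Step 11: x=[1.4072] v=[-1.6162]
Step 12: x=[1.3938] v=[-0.0894]
Step 13: x=[1.6103] v=[1.4434]
First v>=0 after going negative at step 13, time=1.9500

Answer: 1.9500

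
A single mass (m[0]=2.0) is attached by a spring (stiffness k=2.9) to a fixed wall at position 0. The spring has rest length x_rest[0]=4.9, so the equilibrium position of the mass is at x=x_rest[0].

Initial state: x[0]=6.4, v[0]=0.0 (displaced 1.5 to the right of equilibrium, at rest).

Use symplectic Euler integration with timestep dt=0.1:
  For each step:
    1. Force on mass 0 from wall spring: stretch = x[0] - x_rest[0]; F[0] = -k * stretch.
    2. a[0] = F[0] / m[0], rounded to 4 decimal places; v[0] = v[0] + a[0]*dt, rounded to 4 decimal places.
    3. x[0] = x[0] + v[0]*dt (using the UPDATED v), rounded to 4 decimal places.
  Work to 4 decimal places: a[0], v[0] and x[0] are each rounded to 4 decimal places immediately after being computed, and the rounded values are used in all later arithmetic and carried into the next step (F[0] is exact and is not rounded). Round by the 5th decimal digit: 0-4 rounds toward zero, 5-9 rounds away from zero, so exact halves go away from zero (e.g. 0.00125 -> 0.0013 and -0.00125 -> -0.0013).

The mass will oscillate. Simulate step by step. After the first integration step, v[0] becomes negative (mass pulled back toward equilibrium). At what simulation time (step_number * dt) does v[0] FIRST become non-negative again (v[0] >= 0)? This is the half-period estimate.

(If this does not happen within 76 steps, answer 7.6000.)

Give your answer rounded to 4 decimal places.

Step 0: x=[6.4000] v=[0.0000]
Step 1: x=[6.3783] v=[-0.2175]
Step 2: x=[6.3351] v=[-0.4319]
Step 3: x=[6.2711] v=[-0.6400]
Step 4: x=[6.1872] v=[-0.8388]
Step 5: x=[6.0847] v=[-1.0254]
Step 6: x=[5.9650] v=[-1.1972]
Step 7: x=[5.8298] v=[-1.3516]
Step 8: x=[5.6812] v=[-1.4864]
Step 9: x=[5.5212] v=[-1.5997]
Step 10: x=[5.3522] v=[-1.6898]
Step 11: x=[5.1767] v=[-1.7554]
Step 12: x=[4.9972] v=[-1.7955]
Step 13: x=[4.8162] v=[-1.8096]
Step 14: x=[4.6365] v=[-1.7975]
Step 15: x=[4.4606] v=[-1.7593]
Step 16: x=[4.2910] v=[-1.6956]
Step 17: x=[4.1303] v=[-1.6073]
Step 18: x=[3.9807] v=[-1.4957]
Step 19: x=[3.8445] v=[-1.3624]
Step 20: x=[3.7236] v=[-1.2094]
Step 21: x=[3.6197] v=[-1.0388]
Step 22: x=[3.5344] v=[-0.8532]
Step 23: x=[3.4689] v=[-0.6552]
Step 24: x=[3.4241] v=[-0.4477]
Step 25: x=[3.4007] v=[-0.2337]
Step 26: x=[3.3991] v=[-0.0163]
Step 27: x=[3.4192] v=[0.2013]
First v>=0 after going negative at step 27, time=2.7000

Answer: 2.7000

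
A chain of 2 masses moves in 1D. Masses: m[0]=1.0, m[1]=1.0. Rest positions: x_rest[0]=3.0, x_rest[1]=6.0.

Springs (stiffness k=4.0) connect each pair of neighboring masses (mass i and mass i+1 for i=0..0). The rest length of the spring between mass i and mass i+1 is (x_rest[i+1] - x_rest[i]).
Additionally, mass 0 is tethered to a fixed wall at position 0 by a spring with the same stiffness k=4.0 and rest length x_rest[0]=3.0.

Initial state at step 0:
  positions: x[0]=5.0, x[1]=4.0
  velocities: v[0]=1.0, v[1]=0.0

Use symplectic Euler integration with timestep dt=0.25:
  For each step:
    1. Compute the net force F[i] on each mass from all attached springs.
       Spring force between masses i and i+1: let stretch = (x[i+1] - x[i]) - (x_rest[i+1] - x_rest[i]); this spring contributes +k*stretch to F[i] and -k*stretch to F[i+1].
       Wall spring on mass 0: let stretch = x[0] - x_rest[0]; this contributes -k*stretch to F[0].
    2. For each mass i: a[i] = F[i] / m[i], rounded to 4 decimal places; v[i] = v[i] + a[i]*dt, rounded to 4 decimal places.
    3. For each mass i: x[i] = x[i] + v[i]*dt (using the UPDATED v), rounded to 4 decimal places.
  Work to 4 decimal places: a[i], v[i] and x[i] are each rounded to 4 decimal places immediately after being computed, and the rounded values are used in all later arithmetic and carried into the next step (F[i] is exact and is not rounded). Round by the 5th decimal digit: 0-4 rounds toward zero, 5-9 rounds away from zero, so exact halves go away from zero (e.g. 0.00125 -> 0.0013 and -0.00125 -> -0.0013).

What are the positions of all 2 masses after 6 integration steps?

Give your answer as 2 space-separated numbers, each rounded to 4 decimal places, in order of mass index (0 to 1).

Answer: 4.7835 5.7161

Derivation:
Step 0: x=[5.0000 4.0000] v=[1.0000 0.0000]
Step 1: x=[3.7500 5.0000] v=[-5.0000 4.0000]
Step 2: x=[1.8750 6.4375] v=[-7.5000 5.7500]
Step 3: x=[0.6719 7.4844] v=[-4.8125 4.1875]
Step 4: x=[1.0039 7.5782] v=[1.3281 0.3750]
Step 5: x=[2.7285 6.7784] v=[6.8985 -3.1993]
Step 6: x=[4.7835 5.7161] v=[8.2199 -4.2492]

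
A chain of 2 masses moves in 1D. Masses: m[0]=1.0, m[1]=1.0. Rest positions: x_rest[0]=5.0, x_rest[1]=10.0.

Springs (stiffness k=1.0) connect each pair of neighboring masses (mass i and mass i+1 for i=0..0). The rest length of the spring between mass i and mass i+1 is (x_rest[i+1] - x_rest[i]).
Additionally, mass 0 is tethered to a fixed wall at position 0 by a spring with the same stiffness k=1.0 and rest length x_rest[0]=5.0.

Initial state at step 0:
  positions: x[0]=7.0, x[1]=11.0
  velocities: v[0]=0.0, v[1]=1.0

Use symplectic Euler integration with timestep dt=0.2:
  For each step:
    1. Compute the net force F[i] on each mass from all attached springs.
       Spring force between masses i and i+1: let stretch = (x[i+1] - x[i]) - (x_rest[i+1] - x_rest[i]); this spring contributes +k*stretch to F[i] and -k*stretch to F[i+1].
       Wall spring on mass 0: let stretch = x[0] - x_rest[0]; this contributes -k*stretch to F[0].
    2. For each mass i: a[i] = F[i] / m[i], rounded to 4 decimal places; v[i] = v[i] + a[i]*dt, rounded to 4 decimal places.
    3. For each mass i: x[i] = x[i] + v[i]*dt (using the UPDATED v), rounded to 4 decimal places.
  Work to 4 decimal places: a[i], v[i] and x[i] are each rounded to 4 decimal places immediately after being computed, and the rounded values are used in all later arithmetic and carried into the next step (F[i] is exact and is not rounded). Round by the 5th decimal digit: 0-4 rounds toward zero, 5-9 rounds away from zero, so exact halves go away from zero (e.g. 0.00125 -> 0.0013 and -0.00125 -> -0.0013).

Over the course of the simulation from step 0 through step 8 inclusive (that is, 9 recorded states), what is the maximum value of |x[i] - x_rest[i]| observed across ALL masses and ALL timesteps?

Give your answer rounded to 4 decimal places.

Answer: 2.4750

Derivation:
Step 0: x=[7.0000 11.0000] v=[0.0000 1.0000]
Step 1: x=[6.8800 11.2400] v=[-0.6000 1.2000]
Step 2: x=[6.6592 11.5056] v=[-1.1040 1.3280]
Step 3: x=[6.3659 11.7773] v=[-1.4666 1.3587]
Step 4: x=[6.0344 12.0326] v=[-1.6575 1.2764]
Step 5: x=[5.7015 12.2480] v=[-1.6647 1.0768]
Step 6: x=[5.4024 12.4015] v=[-1.4957 0.7675]
Step 7: x=[5.1671 12.4750] v=[-1.1764 0.3677]
Step 8: x=[5.0175 12.4562] v=[-0.7482 -0.0939]
Max displacement = 2.4750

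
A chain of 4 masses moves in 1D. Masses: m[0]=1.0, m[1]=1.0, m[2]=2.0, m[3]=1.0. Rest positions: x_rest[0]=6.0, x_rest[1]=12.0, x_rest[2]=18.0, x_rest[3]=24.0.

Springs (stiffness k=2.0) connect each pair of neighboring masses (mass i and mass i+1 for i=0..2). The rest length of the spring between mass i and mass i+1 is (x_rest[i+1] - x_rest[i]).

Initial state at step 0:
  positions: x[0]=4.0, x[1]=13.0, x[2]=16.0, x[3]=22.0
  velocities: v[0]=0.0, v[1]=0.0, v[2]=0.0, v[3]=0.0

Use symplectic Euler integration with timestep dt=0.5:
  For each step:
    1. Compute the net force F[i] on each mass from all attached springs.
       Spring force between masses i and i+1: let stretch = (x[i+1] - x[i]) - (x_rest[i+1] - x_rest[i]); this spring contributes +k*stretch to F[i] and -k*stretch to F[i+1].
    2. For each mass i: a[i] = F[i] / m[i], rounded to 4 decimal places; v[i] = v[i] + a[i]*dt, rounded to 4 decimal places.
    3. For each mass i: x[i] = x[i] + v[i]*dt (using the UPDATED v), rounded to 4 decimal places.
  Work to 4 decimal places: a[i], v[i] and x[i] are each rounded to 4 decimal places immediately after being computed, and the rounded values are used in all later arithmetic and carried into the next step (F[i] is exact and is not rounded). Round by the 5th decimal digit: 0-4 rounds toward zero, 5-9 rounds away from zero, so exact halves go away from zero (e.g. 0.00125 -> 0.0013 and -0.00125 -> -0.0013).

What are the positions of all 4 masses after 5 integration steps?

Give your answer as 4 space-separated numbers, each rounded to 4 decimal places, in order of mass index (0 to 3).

Step 0: x=[4.0000 13.0000 16.0000 22.0000] v=[0.0000 0.0000 0.0000 0.0000]
Step 1: x=[5.5000 10.0000 16.7500 22.0000] v=[3.0000 -6.0000 1.5000 0.0000]
Step 2: x=[6.2500 8.1250 17.1250 22.3750] v=[1.5000 -3.7500 0.7500 0.7500]
Step 3: x=[4.9375 9.8125 16.5625 23.1250] v=[-2.6250 3.3750 -1.1250 1.5000]
Step 4: x=[3.0625 12.4375 15.9531 23.5938] v=[-3.7500 5.2500 -1.2188 0.9375]
Step 5: x=[2.8750 12.1328 16.3750 23.2422] v=[-0.3750 -0.6094 0.8438 -0.7032]

Answer: 2.8750 12.1328 16.3750 23.2422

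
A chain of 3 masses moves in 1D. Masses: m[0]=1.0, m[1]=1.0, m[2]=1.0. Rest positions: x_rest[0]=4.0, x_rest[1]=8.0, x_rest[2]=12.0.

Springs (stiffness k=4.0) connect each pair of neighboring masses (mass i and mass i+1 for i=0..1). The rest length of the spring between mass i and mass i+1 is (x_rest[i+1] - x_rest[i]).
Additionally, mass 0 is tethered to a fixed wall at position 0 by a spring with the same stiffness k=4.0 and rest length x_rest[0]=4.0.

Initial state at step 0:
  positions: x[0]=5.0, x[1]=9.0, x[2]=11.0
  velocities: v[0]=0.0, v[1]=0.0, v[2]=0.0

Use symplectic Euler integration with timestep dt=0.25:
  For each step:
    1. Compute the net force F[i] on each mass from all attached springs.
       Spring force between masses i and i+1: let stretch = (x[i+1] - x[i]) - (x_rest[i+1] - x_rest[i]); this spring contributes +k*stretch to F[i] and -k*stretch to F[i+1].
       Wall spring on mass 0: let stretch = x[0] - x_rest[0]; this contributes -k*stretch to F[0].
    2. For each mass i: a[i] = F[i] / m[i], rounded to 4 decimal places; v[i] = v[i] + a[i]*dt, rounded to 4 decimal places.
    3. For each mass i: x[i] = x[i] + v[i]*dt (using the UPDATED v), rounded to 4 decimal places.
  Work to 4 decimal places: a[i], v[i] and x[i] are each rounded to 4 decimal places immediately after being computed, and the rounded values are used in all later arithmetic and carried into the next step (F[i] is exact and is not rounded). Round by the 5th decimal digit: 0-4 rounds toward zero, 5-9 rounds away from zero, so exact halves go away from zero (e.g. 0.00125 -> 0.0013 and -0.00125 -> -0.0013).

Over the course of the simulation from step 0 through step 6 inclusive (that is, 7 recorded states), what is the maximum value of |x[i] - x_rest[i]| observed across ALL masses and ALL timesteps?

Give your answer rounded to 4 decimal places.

Answer: 1.3183

Derivation:
Step 0: x=[5.0000 9.0000 11.0000] v=[0.0000 0.0000 0.0000]
Step 1: x=[4.7500 8.5000 11.5000] v=[-1.0000 -2.0000 2.0000]
Step 2: x=[4.2500 7.8125 12.2500] v=[-2.0000 -2.7500 3.0000]
Step 3: x=[3.5781 7.3438 12.8906] v=[-2.6875 -1.8750 2.5625]
Step 4: x=[2.9531 7.3203 13.1445] v=[-2.4999 -0.0939 1.0157]
Step 5: x=[2.6817 7.6611 12.9424] v=[-1.0858 1.3631 -0.8085]
Step 6: x=[2.9847 8.0774 12.4200] v=[1.2119 1.6650 -2.0898]
Max displacement = 1.3183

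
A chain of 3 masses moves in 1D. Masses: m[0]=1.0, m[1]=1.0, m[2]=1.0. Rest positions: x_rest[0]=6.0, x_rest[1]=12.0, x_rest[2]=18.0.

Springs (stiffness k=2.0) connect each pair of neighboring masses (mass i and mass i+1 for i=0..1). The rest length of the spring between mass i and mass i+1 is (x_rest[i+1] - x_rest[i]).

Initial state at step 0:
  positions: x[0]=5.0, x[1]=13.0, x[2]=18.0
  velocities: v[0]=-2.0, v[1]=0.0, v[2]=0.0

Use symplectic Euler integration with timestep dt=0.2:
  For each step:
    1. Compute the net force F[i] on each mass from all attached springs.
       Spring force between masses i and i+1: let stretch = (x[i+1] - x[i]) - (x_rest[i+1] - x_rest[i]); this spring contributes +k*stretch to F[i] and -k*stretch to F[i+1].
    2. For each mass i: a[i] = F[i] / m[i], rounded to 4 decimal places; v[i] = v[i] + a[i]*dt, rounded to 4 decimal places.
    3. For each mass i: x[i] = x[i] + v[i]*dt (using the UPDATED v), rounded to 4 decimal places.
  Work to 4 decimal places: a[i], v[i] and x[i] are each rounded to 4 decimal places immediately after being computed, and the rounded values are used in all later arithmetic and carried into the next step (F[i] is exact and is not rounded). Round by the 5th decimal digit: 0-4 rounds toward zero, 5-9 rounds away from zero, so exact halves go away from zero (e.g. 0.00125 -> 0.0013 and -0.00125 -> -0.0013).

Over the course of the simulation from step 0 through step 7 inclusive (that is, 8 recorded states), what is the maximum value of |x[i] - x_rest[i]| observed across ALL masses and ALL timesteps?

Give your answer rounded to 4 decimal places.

Answer: 1.8905

Derivation:
Step 0: x=[5.0000 13.0000 18.0000] v=[-2.0000 0.0000 0.0000]
Step 1: x=[4.7600 12.7600 18.0800] v=[-1.2000 -1.2000 0.4000]
Step 2: x=[4.6800 12.3056 18.2144] v=[-0.4000 -2.2720 0.6720]
Step 3: x=[4.7300 11.7139 18.3561] v=[0.2502 -2.9587 0.7085]
Step 4: x=[4.8588 11.0948 18.4464] v=[0.6438 -3.0954 0.4516]
Step 5: x=[5.0064 10.5650 18.4286] v=[0.7382 -2.6492 -0.0890]
Step 6: x=[5.1187 10.2196 18.2617] v=[0.5616 -1.7272 -0.8344]
Step 7: x=[5.1591 10.1095 17.9315] v=[0.2020 -0.5507 -1.6512]
Max displacement = 1.8905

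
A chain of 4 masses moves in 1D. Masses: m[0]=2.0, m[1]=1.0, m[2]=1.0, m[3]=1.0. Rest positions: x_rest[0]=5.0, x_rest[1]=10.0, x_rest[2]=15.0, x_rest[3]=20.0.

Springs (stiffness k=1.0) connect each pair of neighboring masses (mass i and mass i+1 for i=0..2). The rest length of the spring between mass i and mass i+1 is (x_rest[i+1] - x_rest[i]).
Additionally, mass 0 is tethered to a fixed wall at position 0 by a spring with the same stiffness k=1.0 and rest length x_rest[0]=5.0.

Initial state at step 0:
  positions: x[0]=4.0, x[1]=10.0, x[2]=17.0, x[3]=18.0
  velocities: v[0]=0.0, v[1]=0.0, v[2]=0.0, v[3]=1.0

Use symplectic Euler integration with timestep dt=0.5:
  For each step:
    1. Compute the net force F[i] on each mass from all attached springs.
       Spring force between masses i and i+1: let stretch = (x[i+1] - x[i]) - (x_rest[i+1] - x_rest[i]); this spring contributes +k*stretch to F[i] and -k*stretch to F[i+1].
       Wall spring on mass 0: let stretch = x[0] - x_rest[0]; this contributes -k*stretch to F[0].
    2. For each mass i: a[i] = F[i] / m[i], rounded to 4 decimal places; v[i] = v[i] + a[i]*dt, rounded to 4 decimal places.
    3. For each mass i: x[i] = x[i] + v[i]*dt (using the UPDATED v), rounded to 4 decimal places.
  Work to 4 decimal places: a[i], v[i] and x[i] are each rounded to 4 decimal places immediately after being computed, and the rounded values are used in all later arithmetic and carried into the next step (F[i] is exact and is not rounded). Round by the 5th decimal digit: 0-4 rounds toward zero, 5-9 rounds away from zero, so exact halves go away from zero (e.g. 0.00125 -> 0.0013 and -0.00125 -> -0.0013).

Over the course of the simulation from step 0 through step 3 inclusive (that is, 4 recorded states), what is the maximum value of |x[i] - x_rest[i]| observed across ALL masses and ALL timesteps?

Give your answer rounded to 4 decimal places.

Step 0: x=[4.0000 10.0000 17.0000 18.0000] v=[0.0000 0.0000 0.0000 1.0000]
Step 1: x=[4.2500 10.2500 15.5000 19.5000] v=[0.5000 0.5000 -3.0000 3.0000]
Step 2: x=[4.7188 10.3125 13.6875 21.2500] v=[0.9375 0.1250 -3.6250 3.5000]
Step 3: x=[5.2970 9.8203 12.9219 22.3594] v=[1.1563 -0.9844 -1.5313 2.2188]
Max displacement = 2.3594

Answer: 2.3594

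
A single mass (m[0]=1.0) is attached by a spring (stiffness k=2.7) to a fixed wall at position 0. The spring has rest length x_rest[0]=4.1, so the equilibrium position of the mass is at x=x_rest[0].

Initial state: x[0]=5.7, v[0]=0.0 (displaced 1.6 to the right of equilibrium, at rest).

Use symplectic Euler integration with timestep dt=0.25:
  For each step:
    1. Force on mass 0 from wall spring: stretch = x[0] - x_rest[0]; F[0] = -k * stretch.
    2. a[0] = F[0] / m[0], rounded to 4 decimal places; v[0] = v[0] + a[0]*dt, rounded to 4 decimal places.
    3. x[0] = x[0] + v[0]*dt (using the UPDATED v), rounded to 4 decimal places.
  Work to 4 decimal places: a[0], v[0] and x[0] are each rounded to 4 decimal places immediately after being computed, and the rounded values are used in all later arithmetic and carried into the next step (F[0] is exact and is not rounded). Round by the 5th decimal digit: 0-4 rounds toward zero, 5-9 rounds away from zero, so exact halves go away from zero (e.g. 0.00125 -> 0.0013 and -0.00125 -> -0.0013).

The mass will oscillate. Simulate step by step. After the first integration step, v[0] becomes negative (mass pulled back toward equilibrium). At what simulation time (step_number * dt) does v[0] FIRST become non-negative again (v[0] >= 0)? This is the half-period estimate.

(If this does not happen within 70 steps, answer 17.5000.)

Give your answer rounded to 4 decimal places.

Step 0: x=[5.7000] v=[0.0000]
Step 1: x=[5.4300] v=[-1.0800]
Step 2: x=[4.9356] v=[-1.9778]
Step 3: x=[4.3002] v=[-2.5418]
Step 4: x=[3.6310] v=[-2.6769]
Step 5: x=[3.0409] v=[-2.3603]
Step 6: x=[2.6296] v=[-1.6454]
Step 7: x=[2.4664] v=[-0.6529]
Step 8: x=[2.5789] v=[0.4498]
First v>=0 after going negative at step 8, time=2.0000

Answer: 2.0000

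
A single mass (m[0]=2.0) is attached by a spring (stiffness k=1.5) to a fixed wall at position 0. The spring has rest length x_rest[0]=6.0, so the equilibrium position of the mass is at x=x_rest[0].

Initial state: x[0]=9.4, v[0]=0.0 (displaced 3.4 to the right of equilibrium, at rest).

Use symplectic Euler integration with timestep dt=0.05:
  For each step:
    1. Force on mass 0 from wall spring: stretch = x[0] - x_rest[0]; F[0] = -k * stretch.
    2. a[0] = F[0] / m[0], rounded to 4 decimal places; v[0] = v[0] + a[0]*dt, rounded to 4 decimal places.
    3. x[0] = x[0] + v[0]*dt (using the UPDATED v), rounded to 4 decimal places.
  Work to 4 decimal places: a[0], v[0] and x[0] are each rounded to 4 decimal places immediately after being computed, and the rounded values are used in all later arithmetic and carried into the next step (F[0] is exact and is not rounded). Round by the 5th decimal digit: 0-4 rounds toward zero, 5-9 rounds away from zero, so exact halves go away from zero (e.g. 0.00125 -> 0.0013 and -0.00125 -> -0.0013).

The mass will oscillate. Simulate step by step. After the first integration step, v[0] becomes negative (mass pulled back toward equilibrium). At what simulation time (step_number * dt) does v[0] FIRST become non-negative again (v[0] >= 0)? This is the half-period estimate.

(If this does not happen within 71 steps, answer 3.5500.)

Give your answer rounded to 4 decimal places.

Step 0: x=[9.4000] v=[0.0000]
Step 1: x=[9.3936] v=[-0.1275]
Step 2: x=[9.3809] v=[-0.2548]
Step 3: x=[9.3618] v=[-0.3816]
Step 4: x=[9.3364] v=[-0.5077]
Step 5: x=[9.3048] v=[-0.6328]
Step 6: x=[9.2670] v=[-0.7567]
Step 7: x=[9.2230] v=[-0.8792]
Step 8: x=[9.1730] v=[-1.0001]
Step 9: x=[9.1170] v=[-1.1191]
Step 10: x=[9.0552] v=[-1.2360]
Step 11: x=[8.9877] v=[-1.3506]
Step 12: x=[8.9146] v=[-1.4626]
Step 13: x=[8.8360] v=[-1.5719]
Step 14: x=[8.7521] v=[-1.6783]
Step 15: x=[8.6630] v=[-1.7815]
Step 16: x=[8.5689] v=[-1.8814]
Step 17: x=[8.4700] v=[-1.9777]
Step 18: x=[8.3665] v=[-2.0703]
Step 19: x=[8.2586] v=[-2.1590]
Step 20: x=[8.1464] v=[-2.2437]
Step 21: x=[8.0302] v=[-2.3242]
Step 22: x=[7.9102] v=[-2.4003]
Step 23: x=[7.7866] v=[-2.4719]
Step 24: x=[7.6597] v=[-2.5389]
Step 25: x=[7.5296] v=[-2.6011]
Step 26: x=[7.3967] v=[-2.6585]
Step 27: x=[7.2612] v=[-2.7109]
Step 28: x=[7.1233] v=[-2.7582]
Step 29: x=[6.9833] v=[-2.8003]
Step 30: x=[6.8414] v=[-2.8372]
Step 31: x=[6.6980] v=[-2.8688]
Step 32: x=[6.5533] v=[-2.8950]
Step 33: x=[6.4075] v=[-2.9158]
Step 34: x=[6.2609] v=[-2.9311]
Step 35: x=[6.1139] v=[-2.9409]
Step 36: x=[5.9666] v=[-2.9452]
Step 37: x=[5.8194] v=[-2.9439]
Step 38: x=[5.6725] v=[-2.9371]
Step 39: x=[5.5263] v=[-2.9248]
Step 40: x=[5.3810] v=[-2.9070]
Step 41: x=[5.2368] v=[-2.8838]
Step 42: x=[5.0940] v=[-2.8552]
Step 43: x=[4.9529] v=[-2.8212]
Step 44: x=[4.8138] v=[-2.7819]
Step 45: x=[4.6769] v=[-2.7374]
Step 46: x=[4.5425] v=[-2.6878]
Step 47: x=[4.4108] v=[-2.6331]
Step 48: x=[4.2821] v=[-2.5735]
Step 49: x=[4.1566] v=[-2.5091]
Step 50: x=[4.0346] v=[-2.4400]
Step 51: x=[3.9163] v=[-2.3663]
Step 52: x=[3.8019] v=[-2.2882]
Step 53: x=[3.6916] v=[-2.2058]
Step 54: x=[3.5856] v=[-2.1192]
Step 55: x=[3.4842] v=[-2.0287]
Step 56: x=[3.3875] v=[-1.9344]
Step 57: x=[3.2957] v=[-1.8364]
Step 58: x=[3.2090] v=[-1.7350]
Step 59: x=[3.1275] v=[-1.6303]
Step 60: x=[3.0514] v=[-1.5226]
Step 61: x=[2.9808] v=[-1.4120]
Step 62: x=[2.9159] v=[-1.2988]
Step 63: x=[2.8567] v=[-1.1831]
Step 64: x=[2.8034] v=[-1.0652]
Step 65: x=[2.7561] v=[-0.9453]
Step 66: x=[2.7149] v=[-0.8237]
Step 67: x=[2.6799] v=[-0.7005]
Step 68: x=[2.6511] v=[-0.5760]
Step 69: x=[2.6286] v=[-0.4504]
Step 70: x=[2.6124] v=[-0.3240]
Step 71: x=[2.6026] v=[-0.1970]
v[0] did not become non-negative within 71 steps; using fallback time=3.5500

Answer: 3.5500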